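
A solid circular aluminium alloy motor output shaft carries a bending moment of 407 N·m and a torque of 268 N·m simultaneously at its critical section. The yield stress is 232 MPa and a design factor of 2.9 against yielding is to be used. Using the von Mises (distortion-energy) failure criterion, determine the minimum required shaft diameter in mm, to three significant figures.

d = 39.1 mm

σ_allow = σ_y/n = 232/2.9 = 80.00 MPa.
For a solid shaft σ_b = 32M/(πd³) and τ = 16T/(πd³), so the von Mises stress is σ' = (16/πd³)·√(4M²+3T²).
√(4M²+3T²) = √(4×(407000)² + 3×(268000)²) = 937100 N·mm.
d³ = 16×937100/(π×80.00) = 59650 mm³.
d = 39.07 mm.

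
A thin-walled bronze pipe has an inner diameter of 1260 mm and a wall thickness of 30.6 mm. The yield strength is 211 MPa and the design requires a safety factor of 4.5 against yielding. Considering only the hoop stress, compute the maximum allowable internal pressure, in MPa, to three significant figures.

σ_allow = 211/4.5 = 46.89 MPa.
σ_h = pD/(2t) → p_allow = 2σ_allow t/D = 2×46.89×30.6/1260 = 2.277 MPa.

p_allow = 2.28 MPa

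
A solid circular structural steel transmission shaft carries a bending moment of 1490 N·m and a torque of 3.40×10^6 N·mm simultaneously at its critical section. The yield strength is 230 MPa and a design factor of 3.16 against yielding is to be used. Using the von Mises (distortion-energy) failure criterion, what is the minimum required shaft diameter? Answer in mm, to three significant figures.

d = 77.3 mm

σ_allow = σ_y/n = 230/3.16 = 72.78 MPa.
For a solid shaft σ_b = 32M/(πd³) and τ = 16T/(πd³), so the von Mises stress is σ' = (16/πd³)·√(4M²+3T²).
√(4M²+3T²) = √(4×(1.490×10^6)² + 3×(3.400×10^6)²) = 6.600×10^6 N·mm.
d³ = 16×6.600×10^6/(π×72.78) = 461800 mm³.
d = 77.30 mm.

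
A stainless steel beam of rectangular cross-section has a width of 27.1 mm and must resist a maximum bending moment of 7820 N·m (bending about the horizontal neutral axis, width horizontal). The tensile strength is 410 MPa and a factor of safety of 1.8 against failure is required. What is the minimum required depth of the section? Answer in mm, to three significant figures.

h = 87.2 mm

σ_allow = 410/1.8 = 227.8 MPa.
For a rectangular section σ = 6M/(bh²), so h² = 6M/(b σ_allow) = 6×7820000/(27.1×227.8) = 7601 mm².
h = 87.18 mm.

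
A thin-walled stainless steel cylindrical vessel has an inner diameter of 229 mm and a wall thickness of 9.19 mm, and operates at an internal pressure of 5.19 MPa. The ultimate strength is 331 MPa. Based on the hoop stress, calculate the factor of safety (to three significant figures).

σ_h = pD/(2t) = 5.19×229/(2×9.19) = 64.66 MPa.
n = 331/64.66 = 5.119.

n = 5.12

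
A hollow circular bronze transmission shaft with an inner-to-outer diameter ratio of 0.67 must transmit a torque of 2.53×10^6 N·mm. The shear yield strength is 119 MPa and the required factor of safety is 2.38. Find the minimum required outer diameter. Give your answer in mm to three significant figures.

d_o = 68.6 mm

τ_allow = 119/2.38 = 50.00 MPa.
For a hollow shaft τ = 16T/[πd_o³(1−k⁴)] with k = 0.67, so 1−k⁴ = 0.7985.
d_o³ = 16T/[π τ_allow (1−k⁴)] = 16×2530000/(π×50.00×0.7985) = 322700 mm³.
d_o = 68.59 mm.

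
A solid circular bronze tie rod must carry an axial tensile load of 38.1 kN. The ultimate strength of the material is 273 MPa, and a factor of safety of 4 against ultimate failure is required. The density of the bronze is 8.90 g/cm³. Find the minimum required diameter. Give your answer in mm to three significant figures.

d = 26.7 mm

Allowable stress σ_allow = 273/4 = 68.25 MPa.
Required area A = F/σ_allow = 38100/68.25 = 558.2 mm².
A = πd²/4 → d = √(4A/π) = 26.66 mm.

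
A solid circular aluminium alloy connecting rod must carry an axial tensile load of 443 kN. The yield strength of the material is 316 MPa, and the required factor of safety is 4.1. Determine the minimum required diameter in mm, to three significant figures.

d = 85.5 mm

Allowable stress σ_allow = 316/4.1 = 77.07 MPa.
Required area A = F/σ_allow = 443000/77.07 = 5748 mm².
A = πd²/4 → d = √(4A/π) = 85.55 mm.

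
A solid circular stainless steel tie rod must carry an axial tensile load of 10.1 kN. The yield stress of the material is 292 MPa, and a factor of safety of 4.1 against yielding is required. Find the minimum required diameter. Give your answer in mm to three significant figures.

Allowable stress σ_allow = 292/4.1 = 71.22 MPa.
Required area A = F/σ_allow = 10100/71.22 = 141.8 mm².
A = πd²/4 → d = √(4A/π) = 13.44 mm.

d = 13.4 mm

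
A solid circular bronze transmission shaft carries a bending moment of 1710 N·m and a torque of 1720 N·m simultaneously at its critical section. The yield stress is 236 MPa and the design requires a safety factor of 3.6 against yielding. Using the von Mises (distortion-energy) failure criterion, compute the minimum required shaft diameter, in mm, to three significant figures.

d = 70.6 mm

σ_allow = σ_y/n = 236/3.6 = 65.56 MPa.
For a solid shaft σ_b = 32M/(πd³) and τ = 16T/(πd³), so the von Mises stress is σ' = (16/πd³)·√(4M²+3T²).
√(4M²+3T²) = √(4×(1.710×10^6)² + 3×(1.720×10^6)²) = 4.536×10^6 N·mm.
d³ = 16×4.536×10^6/(π×65.56) = 352400 mm³.
d = 70.63 mm.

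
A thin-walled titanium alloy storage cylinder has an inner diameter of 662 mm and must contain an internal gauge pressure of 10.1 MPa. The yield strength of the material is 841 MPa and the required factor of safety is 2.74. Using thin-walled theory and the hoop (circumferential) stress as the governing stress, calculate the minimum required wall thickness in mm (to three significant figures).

σ_allow = 841/2.74 = 306.9 MPa.
Hoop stress σ_h = pD/(2t), so t = pD/(2σ_allow) = 10.1×662/(2×306.9) = 10.89 mm.

t = 10.9 mm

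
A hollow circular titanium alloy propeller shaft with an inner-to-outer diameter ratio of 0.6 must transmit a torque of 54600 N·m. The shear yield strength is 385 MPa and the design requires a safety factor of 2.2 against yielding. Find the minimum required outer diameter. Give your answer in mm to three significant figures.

τ_allow = 385/2.2 = 175.0 MPa.
For a hollow shaft τ = 16T/[πd_o³(1−k⁴)] with k = 0.6, so 1−k⁴ = 0.8704.
d_o³ = 16T/[π τ_allow (1−k⁴)] = 16×5.4600×10^7/(π×175.0×0.8704) = 1.826×10^6 mm³.
d_o = 122.2 mm.

d_o = 122 mm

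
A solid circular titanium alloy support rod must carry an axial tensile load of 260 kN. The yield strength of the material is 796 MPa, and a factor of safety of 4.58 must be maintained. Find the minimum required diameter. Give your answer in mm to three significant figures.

Allowable stress σ_allow = 796/4.58 = 173.8 MPa.
Required area A = F/σ_allow = 260000/173.8 = 1496 mm².
A = πd²/4 → d = √(4A/π) = 43.64 mm.

d = 43.6 mm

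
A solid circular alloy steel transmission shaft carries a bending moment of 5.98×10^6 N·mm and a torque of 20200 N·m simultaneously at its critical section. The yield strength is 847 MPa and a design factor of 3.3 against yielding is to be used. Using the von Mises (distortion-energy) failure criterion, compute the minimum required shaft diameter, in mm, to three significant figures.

d = 90.2 mm

σ_allow = σ_y/n = 847/3.3 = 256.7 MPa.
For a solid shaft σ_b = 32M/(πd³) and τ = 16T/(πd³), so the von Mises stress is σ' = (16/πd³)·√(4M²+3T²).
√(4M²+3T²) = √(4×(5.980×10^6)² + 3×(2.020×10^7)²) = 3.698×10^7 N·mm.
d³ = 16×3.698×10^7/(π×256.7) = 733700 mm³.
d = 90.19 mm.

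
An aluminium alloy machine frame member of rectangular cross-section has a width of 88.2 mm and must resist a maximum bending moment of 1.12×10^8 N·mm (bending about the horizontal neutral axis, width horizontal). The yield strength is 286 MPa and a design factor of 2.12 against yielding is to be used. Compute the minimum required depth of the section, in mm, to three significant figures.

h = 238 mm

σ_allow = 286/2.12 = 134.9 MPa.
For a rectangular section σ = 6M/(bh²), so h² = 6M/(b σ_allow) = 6×1.1200×10^8/(88.2×134.9) = 56480 mm².
h = 237.6 mm.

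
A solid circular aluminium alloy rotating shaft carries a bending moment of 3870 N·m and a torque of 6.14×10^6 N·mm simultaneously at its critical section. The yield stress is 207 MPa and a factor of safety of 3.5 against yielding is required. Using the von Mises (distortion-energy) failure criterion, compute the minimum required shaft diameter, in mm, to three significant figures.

σ_allow = σ_y/n = 207/3.5 = 59.14 MPa.
For a solid shaft σ_b = 32M/(πd³) and τ = 16T/(πd³), so the von Mises stress is σ' = (16/πd³)·√(4M²+3T²).
√(4M²+3T²) = √(4×(3.870×10^6)² + 3×(6.140×10^6)²) = 1.315×10^7 N·mm.
d³ = 16×1.315×10^7/(π×59.14) = 1.133×10^6 mm³.
d = 104.2 mm.

d = 104 mm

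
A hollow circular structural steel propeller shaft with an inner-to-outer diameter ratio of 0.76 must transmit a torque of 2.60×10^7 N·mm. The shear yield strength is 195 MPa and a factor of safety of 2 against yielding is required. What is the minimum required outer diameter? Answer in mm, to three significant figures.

τ_allow = 195/2 = 97.50 MPa.
For a hollow shaft τ = 16T/[πd_o³(1−k⁴)] with k = 0.76, so 1−k⁴ = 0.6664.
d_o³ = 16T/[π τ_allow (1−k⁴)] = 16×2.6000×10^7/(π×97.50×0.6664) = 2.038×10^6 mm³.
d_o = 126.8 mm.

d_o = 127 mm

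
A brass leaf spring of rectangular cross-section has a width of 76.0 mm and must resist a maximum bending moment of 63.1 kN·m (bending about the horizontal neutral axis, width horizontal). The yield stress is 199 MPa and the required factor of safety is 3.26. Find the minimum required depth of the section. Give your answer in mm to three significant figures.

σ_allow = 199/3.26 = 61.04 MPa.
For a rectangular section σ = 6M/(bh²), so h² = 6M/(b σ_allow) = 6×6.3100×10^7/(76.0×61.04) = 81610 mm².
h = 285.7 mm.

h = 286 mm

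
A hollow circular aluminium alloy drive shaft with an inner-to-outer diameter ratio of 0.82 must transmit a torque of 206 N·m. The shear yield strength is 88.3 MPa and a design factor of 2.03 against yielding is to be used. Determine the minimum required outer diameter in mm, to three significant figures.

τ_allow = 88.3/2.03 = 43.50 MPa.
For a hollow shaft τ = 16T/[πd_o³(1−k⁴)] with k = 0.82, so 1−k⁴ = 0.5479.
d_o³ = 16T/[π τ_allow (1−k⁴)] = 16×206000/(π×43.50×0.5479) = 44020 mm³.
d_o = 35.31 mm.

d_o = 35.3 mm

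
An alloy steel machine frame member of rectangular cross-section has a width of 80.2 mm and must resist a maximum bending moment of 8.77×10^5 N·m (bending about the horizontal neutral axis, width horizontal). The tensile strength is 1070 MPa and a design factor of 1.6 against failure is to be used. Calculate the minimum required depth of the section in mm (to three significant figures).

h = 313 mm

σ_allow = 1070/1.6 = 668.8 MPa.
For a rectangular section σ = 6M/(bh²), so h² = 6M/(b σ_allow) = 6×8.7700×10^8/(80.2×668.8) = 98110 mm².
h = 313.2 mm.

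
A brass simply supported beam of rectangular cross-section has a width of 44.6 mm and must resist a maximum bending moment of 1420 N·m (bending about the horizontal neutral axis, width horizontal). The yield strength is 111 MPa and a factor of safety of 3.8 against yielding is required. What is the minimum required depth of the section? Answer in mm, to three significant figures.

h = 80.9 mm

σ_allow = 111/3.8 = 29.21 MPa.
For a rectangular section σ = 6M/(bh²), so h² = 6M/(b σ_allow) = 6×1420000/(44.6×29.21) = 6540 mm².
h = 80.87 mm.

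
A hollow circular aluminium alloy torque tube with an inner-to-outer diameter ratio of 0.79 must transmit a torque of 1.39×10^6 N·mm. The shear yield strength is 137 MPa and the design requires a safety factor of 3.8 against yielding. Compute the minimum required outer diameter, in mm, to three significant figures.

d_o = 68.5 mm

τ_allow = 137/3.8 = 36.05 MPa.
For a hollow shaft τ = 16T/[πd_o³(1−k⁴)] with k = 0.79, so 1−k⁴ = 0.6105.
d_o³ = 16T/[π τ_allow (1−k⁴)] = 16×1390000/(π×36.05×0.6105) = 321600 mm³.
d_o = 68.52 mm.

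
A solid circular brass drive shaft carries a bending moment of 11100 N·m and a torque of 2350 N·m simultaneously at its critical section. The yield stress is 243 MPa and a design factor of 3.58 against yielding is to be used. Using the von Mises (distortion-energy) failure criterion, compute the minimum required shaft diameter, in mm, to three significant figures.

d = 119 mm

σ_allow = σ_y/n = 243/3.58 = 67.88 MPa.
For a solid shaft σ_b = 32M/(πd³) and τ = 16T/(πd³), so the von Mises stress is σ' = (16/πd³)·√(4M²+3T²).
√(4M²+3T²) = √(4×(1.110×10^7)² + 3×(2.350×10^6)²) = 2.257×10^7 N·mm.
d³ = 16×2.257×10^7/(π×67.88) = 1.693×10^6 mm³.
d = 119.2 mm.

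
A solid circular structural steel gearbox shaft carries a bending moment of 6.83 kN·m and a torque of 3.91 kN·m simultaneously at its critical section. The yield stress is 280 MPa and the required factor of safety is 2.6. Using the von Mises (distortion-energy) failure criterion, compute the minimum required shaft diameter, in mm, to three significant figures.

d = 89.7 mm

σ_allow = σ_y/n = 280/2.6 = 107.7 MPa.
For a solid shaft σ_b = 32M/(πd³) and τ = 16T/(πd³), so the von Mises stress is σ' = (16/πd³)·√(4M²+3T²).
√(4M²+3T²) = √(4×(6.830×10^6)² + 3×(3.910×10^6)²) = 1.525×10^7 N·mm.
d³ = 16×1.525×10^7/(π×107.7) = 721000 mm³.
d = 89.67 mm.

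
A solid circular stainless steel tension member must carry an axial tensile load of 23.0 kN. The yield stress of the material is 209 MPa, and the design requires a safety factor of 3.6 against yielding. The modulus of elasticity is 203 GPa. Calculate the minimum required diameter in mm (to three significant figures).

Allowable stress σ_allow = 209/3.6 = 58.06 MPa.
Required area A = F/σ_allow = 23000/58.06 = 396.2 mm².
A = πd²/4 → d = √(4A/π) = 22.46 mm.

d = 22.5 mm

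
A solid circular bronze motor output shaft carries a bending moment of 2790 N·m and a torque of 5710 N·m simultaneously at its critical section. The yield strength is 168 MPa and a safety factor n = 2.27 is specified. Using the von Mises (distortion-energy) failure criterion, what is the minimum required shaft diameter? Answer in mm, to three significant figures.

d = 92.1 mm

σ_allow = σ_y/n = 168/2.27 = 74.01 MPa.
For a solid shaft σ_b = 32M/(πd³) and τ = 16T/(πd³), so the von Mises stress is σ' = (16/πd³)·√(4M²+3T²).
√(4M²+3T²) = √(4×(2.790×10^6)² + 3×(5.710×10^6)²) = 1.136×10^7 N·mm.
d³ = 16×1.136×10^7/(π×74.01) = 781400 mm³.
d = 92.11 mm.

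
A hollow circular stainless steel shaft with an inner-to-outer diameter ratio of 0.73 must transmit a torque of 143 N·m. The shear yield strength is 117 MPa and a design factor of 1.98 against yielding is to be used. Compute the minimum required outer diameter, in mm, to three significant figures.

d_o = 25.8 mm

τ_allow = 117/1.98 = 59.09 MPa.
For a hollow shaft τ = 16T/[πd_o³(1−k⁴)] with k = 0.73, so 1−k⁴ = 0.7160.
d_o³ = 16T/[π τ_allow (1−k⁴)] = 16×143000/(π×59.09×0.7160) = 17210 mm³.
d_o = 25.82 mm.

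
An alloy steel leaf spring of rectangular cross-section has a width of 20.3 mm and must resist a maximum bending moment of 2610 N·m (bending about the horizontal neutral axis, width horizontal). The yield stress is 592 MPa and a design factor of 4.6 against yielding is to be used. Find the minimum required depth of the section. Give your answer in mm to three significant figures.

h = 77.4 mm

σ_allow = 592/4.6 = 128.7 MPa.
For a rectangular section σ = 6M/(bh²), so h² = 6M/(b σ_allow) = 6×2610000/(20.3×128.7) = 5994 mm².
h = 77.42 mm.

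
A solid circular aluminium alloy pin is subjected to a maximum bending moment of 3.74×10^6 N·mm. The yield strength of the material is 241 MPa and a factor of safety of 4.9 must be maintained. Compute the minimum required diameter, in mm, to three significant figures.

d = 91.8 mm

σ_allow = 241/4.9 = 49.18 MPa.
For a solid circular section σ = 32M/(πd³), so d³ = 32M/(π σ_allow) = 32×3740000/(π×49.18) = 774600 mm³.
d = 91.84 mm.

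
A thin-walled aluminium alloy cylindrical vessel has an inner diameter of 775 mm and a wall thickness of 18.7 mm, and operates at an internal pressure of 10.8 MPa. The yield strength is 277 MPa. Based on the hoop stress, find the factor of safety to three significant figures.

σ_h = pD/(2t) = 10.8×775/(2×18.7) = 223.8 MPa.
n = 277/223.8 = 1.238.

n = 1.24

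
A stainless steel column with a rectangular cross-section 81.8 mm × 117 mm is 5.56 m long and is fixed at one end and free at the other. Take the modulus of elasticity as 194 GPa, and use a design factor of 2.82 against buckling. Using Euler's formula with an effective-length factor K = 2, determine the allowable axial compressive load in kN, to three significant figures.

P_allow = 29.3 kN

Buckling occurs about the weak axis: I_min = h·b³/12 = 117×81.8³/12 = 5.337×10^6 mm⁴ (b = 81.8 mm is the smaller dimension).
Effective length L_e = KL = 2×5.56 m = 11120 mm.
Euler critical load P_cr = π²EI/L_e² = π²×194000×5.337×10^6/11120² = 82630 N.
P_allow = P_cr/n = 82630/2.82 = 29300 N.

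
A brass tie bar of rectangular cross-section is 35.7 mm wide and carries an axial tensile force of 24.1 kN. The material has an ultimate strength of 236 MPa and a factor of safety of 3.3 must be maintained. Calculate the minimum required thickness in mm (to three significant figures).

σ_allow = 236/3.3 = 71.52 MPa.
Required area A = F/σ_allow = 24100/71.52 = 337.0 mm².
t = A/w = 337.0/35.7 = 9.440 mm.

t = 9.44 mm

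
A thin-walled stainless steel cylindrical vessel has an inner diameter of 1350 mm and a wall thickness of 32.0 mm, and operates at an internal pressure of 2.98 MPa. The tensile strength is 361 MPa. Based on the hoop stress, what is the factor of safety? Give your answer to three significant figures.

σ_h = pD/(2t) = 2.98×1350/(2×32.0) = 62.86 MPa.
n = 361/62.86 = 5.743.

n = 5.74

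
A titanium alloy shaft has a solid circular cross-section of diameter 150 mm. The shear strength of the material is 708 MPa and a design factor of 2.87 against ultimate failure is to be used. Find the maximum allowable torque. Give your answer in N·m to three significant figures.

T_allow = 1.63×10^5 N·m

τ_allow = 708/2.87 = 246.7 MPa.
For a solid shaft T_allow = τ_allow·πd³/16; πd³/16 = π×150³/16 = 662700 mm³.
T_allow = 246.7×662700 = 1.635×10^8 N·mm = 163500 N·m.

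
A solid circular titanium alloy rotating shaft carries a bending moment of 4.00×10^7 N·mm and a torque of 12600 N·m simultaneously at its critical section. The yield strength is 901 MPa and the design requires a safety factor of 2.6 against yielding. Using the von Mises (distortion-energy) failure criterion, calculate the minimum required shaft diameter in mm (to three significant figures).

σ_allow = σ_y/n = 901/2.6 = 346.5 MPa.
For a solid shaft σ_b = 32M/(πd³) and τ = 16T/(πd³), so the von Mises stress is σ' = (16/πd³)·√(4M²+3T²).
√(4M²+3T²) = √(4×(4.000×10^7)² + 3×(1.260×10^7)²) = 8.292×10^7 N·mm.
d³ = 16×8.292×10^7/(π×346.5) = 1.219×10^6 mm³.
d = 106.8 mm.

d = 107 mm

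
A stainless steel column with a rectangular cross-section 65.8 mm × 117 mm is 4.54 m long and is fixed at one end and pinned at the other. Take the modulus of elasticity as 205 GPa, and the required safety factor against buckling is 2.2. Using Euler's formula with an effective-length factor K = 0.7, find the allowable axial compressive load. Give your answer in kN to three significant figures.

P_allow = 253 kN

Buckling occurs about the weak axis: I_min = h·b³/12 = 117×65.8³/12 = 2.778×10^6 mm⁴ (b = 65.8 mm is the smaller dimension).
Effective length L_e = KL = 0.7×4.54 m = 3178 mm.
Euler critical load P_cr = π²EI/L_e² = π²×205000×2.778×10^6/3178² = 556500 N.
P_allow = P_cr/n = 556500/2.2 = 252900 N.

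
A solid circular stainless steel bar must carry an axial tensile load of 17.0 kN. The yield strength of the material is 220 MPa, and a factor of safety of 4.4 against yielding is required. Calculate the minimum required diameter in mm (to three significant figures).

Allowable stress σ_allow = 220/4.4 = 50.00 MPa.
Required area A = F/σ_allow = 17000/50.00 = 340.0 mm².
A = πd²/4 → d = √(4A/π) = 20.81 mm.

d = 20.8 mm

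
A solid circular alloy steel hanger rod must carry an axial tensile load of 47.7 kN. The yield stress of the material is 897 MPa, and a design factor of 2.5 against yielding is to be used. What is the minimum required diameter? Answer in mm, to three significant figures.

d = 13.0 mm

Allowable stress σ_allow = 897/2.5 = 358.8 MPa.
Required area A = F/σ_allow = 47700/358.8 = 132.9 mm².
A = πd²/4 → d = √(4A/π) = 13.01 mm.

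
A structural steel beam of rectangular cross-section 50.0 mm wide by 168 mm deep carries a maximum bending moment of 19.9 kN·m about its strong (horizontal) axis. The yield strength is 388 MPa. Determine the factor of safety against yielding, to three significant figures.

n = 4.59

Section modulus S = bh²/6 = 50.0×168²/6 = 235200 mm³.
σ = M/S = 1.9900×10^7/235200 = 84.61 MPa.
n = 388/84.61 = 4.586.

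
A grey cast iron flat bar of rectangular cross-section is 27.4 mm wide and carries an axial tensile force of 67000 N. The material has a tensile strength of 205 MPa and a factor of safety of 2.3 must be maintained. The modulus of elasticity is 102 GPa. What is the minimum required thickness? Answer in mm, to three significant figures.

t = 27.4 mm

σ_allow = 205/2.3 = 89.13 MPa.
Required area A = F/σ_allow = 67000/89.13 = 751.7 mm².
t = A/w = 751.7/27.4 = 27.43 mm.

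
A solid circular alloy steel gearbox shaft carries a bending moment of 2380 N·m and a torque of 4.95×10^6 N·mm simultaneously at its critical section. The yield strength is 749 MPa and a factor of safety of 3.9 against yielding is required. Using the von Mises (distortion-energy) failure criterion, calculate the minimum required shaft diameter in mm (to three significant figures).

d = 63.8 mm

σ_allow = σ_y/n = 749/3.9 = 192.1 MPa.
For a solid shaft σ_b = 32M/(πd³) and τ = 16T/(πd³), so the von Mises stress is σ' = (16/πd³)·√(4M²+3T²).
√(4M²+3T²) = √(4×(2.380×10^6)² + 3×(4.950×10^6)²) = 9.806×10^6 N·mm.
d³ = 16×9.806×10^6/(π×192.1) = 260100 mm³.
d = 63.83 mm.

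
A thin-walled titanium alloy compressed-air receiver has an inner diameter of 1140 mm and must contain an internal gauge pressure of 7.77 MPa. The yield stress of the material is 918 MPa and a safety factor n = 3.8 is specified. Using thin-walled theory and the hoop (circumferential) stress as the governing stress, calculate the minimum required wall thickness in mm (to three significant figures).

t = 18.3 mm

σ_allow = 918/3.8 = 241.6 MPa.
Hoop stress σ_h = pD/(2t), so t = pD/(2σ_allow) = 7.77×1140/(2×241.6) = 18.33 mm.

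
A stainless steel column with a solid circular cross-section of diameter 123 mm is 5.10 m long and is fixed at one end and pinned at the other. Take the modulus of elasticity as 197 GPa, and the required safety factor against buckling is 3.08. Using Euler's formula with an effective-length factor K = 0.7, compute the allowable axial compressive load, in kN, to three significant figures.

P_allow = 557 kN

I = πd⁴/64 = π×123⁴/64 = 1.124×10^7 mm⁴.
Effective length L_e = KL = 0.7×5.10 m = 3570 mm.
Euler critical load P_cr = π²EI/L_e² = π²×197000×1.124×10^7/3570² = 1.714×10^6 N.
P_allow = P_cr/n = 1.714×10^6/3.08 = 556500 N.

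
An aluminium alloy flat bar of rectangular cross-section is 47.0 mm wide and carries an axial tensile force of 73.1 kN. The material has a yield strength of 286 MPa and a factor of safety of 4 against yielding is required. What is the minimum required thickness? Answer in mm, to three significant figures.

t = 21.8 mm

σ_allow = 286/4 = 71.50 MPa.
Required area A = F/σ_allow = 73100/71.50 = 1022 mm².
t = A/w = 1022/47.0 = 21.75 mm.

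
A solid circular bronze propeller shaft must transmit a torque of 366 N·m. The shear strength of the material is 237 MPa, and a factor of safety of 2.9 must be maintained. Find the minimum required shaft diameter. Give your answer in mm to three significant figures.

Allowable shear stress τ_allow = 237/2.9 = 81.72 MPa.
For a solid shaft τ = 16T/(πd³), so d³ = 16T/(π τ_allow) = 16×366000/(π×81.72) = 22810 mm³.
d = (22810)^(1/3) = 28.36 mm.

d = 28.4 mm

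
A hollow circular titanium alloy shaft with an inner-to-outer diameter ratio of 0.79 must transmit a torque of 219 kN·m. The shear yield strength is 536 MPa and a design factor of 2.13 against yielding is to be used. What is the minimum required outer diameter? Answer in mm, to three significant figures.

τ_allow = 536/2.13 = 251.6 MPa.
For a hollow shaft τ = 16T/[πd_o³(1−k⁴)] with k = 0.79, so 1−k⁴ = 0.6105.
d_o³ = 16T/[π τ_allow (1−k⁴)] = 16×2.1900×10^8/(π×251.6×0.6105) = 7.260×10^6 mm³.
d_o = 193.6 mm.

d_o = 194 mm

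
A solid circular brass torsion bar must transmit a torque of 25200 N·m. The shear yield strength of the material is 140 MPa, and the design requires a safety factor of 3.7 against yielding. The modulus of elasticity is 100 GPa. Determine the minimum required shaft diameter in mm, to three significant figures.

d = 150 mm

Allowable shear stress τ_allow = 140/3.7 = 37.84 MPa.
For a solid shaft τ = 16T/(πd³), so d³ = 16T/(π τ_allow) = 16×2.5200×10^7/(π×37.84) = 3.392×10^6 mm³.
d = (3.392×10^6)^(1/3) = 150.3 mm.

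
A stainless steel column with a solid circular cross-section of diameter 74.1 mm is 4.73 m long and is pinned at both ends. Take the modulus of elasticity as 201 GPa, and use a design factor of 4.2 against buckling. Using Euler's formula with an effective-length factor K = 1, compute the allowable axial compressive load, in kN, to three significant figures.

P_allow = 31.2 kN

I = πd⁴/64 = π×74.1⁴/64 = 1.480×10^6 mm⁴.
Effective length L_e = KL = 1×4.73 m = 4730 mm.
Euler critical load P_cr = π²EI/L_e² = π²×201000×1.480×10^6/4730² = 131200 N.
P_allow = P_cr/n = 131200/4.2 = 31240 N.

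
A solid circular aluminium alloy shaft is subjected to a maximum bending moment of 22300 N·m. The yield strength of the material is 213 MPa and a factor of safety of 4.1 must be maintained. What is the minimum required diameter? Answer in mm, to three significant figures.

σ_allow = 213/4.1 = 51.95 MPa.
For a solid circular section σ = 32M/(πd³), so d³ = 32M/(π σ_allow) = 32×2.2300×10^7/(π×51.95) = 4.372×10^6 mm³.
d = 163.5 mm.

d = 164 mm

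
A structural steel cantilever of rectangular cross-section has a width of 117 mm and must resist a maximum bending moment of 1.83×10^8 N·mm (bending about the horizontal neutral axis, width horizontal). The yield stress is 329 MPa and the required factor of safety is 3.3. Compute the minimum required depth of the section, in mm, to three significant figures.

h = 307 mm

σ_allow = 329/3.3 = 99.70 MPa.
For a rectangular section σ = 6M/(bh²), so h² = 6M/(b σ_allow) = 6×1.8300×10^8/(117×99.70) = 94130 mm².
h = 306.8 mm.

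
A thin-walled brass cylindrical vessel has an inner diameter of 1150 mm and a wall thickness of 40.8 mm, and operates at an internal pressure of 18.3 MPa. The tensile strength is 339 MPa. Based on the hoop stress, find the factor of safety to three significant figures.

σ_h = pD/(2t) = 18.3×1150/(2×40.8) = 257.9 MPa.
n = 339/257.9 = 1.314.

n = 1.31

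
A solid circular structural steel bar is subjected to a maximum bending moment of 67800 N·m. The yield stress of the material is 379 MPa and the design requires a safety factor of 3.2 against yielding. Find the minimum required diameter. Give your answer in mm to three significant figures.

d = 180 mm

σ_allow = 379/3.2 = 118.4 MPa.
For a solid circular section σ = 32M/(πd³), so d³ = 32M/(π σ_allow) = 32×6.7800×10^7/(π×118.4) = 5.831×10^6 mm³.
d = 180.0 mm.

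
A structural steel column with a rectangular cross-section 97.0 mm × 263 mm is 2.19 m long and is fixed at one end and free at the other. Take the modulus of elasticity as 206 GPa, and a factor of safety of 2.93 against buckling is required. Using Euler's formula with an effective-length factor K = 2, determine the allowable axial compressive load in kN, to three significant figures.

Buckling occurs about the weak axis: I_min = h·b³/12 = 263×97.0³/12 = 2.000×10^7 mm⁴ (b = 97.0 mm is the smaller dimension).
Effective length L_e = KL = 2×2.19 m = 4380 mm.
Euler critical load P_cr = π²EI/L_e² = π²×206000×2.000×10^7/4380² = 2.120×10^6 N.
P_allow = P_cr/n = 2.120×10^6/2.93 = 723500 N.

P_allow = 724 kN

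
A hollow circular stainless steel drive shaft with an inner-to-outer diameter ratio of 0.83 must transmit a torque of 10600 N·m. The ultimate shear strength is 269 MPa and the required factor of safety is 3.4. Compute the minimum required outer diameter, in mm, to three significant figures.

τ_allow = 269/3.4 = 79.12 MPa.
For a hollow shaft τ = 16T/[πd_o³(1−k⁴)] with k = 0.83, so 1−k⁴ = 0.5254.
d_o³ = 16T/[π τ_allow (1−k⁴)] = 16×1.0600×10^7/(π×79.12×0.5254) = 1.299×10^6 mm³.
d_o = 109.1 mm.

d_o = 109 mm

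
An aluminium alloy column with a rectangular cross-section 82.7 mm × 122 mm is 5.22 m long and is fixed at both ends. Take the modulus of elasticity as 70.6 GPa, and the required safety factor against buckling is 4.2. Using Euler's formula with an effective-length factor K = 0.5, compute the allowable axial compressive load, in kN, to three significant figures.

Buckling occurs about the weak axis: I_min = h·b³/12 = 122×82.7³/12 = 5.750×10^6 mm⁴ (b = 82.7 mm is the smaller dimension).
Effective length L_e = KL = 0.5×5.22 m = 2610 mm.
Euler critical load P_cr = π²EI/L_e² = π²×70600×5.750×10^6/2610² = 588200 N.
P_allow = P_cr/n = 588200/4.2 = 140000 N.

P_allow = 140 kN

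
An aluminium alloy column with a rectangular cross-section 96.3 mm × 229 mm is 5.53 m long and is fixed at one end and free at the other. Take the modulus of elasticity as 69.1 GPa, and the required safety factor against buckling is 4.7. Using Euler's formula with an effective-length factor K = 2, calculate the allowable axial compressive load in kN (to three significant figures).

P_allow = 20.2 kN

Buckling occurs about the weak axis: I_min = h·b³/12 = 229×96.3³/12 = 1.704×10^7 mm⁴ (b = 96.3 mm is the smaller dimension).
Effective length L_e = KL = 2×5.53 m = 11060 mm.
Euler critical load P_cr = π²EI/L_e² = π²×69100×1.704×10^7/11060² = 95020 N.
P_allow = P_cr/n = 95020/4.7 = 20220 N.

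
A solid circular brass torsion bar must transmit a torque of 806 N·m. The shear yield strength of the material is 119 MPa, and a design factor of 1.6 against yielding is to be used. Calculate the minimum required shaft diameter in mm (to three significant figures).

Allowable shear stress τ_allow = 119/1.6 = 74.38 MPa.
For a solid shaft τ = 16T/(πd³), so d³ = 16T/(π τ_allow) = 16×806000/(π×74.38) = 55190 mm³.
d = (55190)^(1/3) = 38.07 mm.

d = 38.1 mm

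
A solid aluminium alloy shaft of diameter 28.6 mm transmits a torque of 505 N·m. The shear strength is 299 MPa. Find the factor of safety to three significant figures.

n = 2.72

τ = 16T/(πd³) = 16×505000/(π×28.6³) = 109.9 MPa.
n = τ_limit/τ = 299/109.9 = 2.720.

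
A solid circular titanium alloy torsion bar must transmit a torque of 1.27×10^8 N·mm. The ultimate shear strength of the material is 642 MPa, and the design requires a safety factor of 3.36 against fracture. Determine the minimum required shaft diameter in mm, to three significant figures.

d = 150 mm

Allowable shear stress τ_allow = 642/3.36 = 191.1 MPa.
For a solid shaft τ = 16T/(πd³), so d³ = 16T/(π τ_allow) = 16×1.2700×10^8/(π×191.1) = 3.385×10^6 mm³.
d = (3.385×10^6)^(1/3) = 150.2 mm.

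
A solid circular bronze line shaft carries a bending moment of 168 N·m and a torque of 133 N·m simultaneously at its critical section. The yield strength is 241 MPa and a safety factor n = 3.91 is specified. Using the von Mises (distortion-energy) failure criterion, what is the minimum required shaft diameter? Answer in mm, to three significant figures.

σ_allow = σ_y/n = 241/3.91 = 61.64 MPa.
For a solid shaft σ_b = 32M/(πd³) and τ = 16T/(πd³), so the von Mises stress is σ' = (16/πd³)·√(4M²+3T²).
√(4M²+3T²) = √(4×(168000)² + 3×(133000)²) = 407400 N·mm.
d³ = 16×407400/(π×61.64) = 33660 mm³.
d = 32.29 mm.

d = 32.3 mm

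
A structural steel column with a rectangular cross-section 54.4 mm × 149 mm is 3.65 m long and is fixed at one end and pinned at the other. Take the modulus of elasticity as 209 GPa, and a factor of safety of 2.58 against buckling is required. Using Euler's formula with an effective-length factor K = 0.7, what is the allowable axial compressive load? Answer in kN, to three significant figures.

Buckling occurs about the weak axis: I_min = h·b³/12 = 149×54.4³/12 = 1.999×10^6 mm⁴ (b = 54.4 mm is the smaller dimension).
Effective length L_e = KL = 0.7×3.65 m = 2555 mm.
Euler critical load P_cr = π²EI/L_e² = π²×209000×1.999×10^6/2555² = 631600 N.
P_allow = P_cr/n = 631600/2.58 = 244800 N.

P_allow = 245 kN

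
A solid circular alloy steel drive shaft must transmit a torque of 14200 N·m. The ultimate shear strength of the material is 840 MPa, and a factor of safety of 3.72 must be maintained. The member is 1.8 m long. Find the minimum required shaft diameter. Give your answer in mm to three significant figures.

d = 68.4 mm

Allowable shear stress τ_allow = 840/3.72 = 225.8 MPa.
For a solid shaft τ = 16T/(πd³), so d³ = 16T/(π τ_allow) = 16×1.4200×10^7/(π×225.8) = 320300 mm³.
d = (320300)^(1/3) = 68.42 mm.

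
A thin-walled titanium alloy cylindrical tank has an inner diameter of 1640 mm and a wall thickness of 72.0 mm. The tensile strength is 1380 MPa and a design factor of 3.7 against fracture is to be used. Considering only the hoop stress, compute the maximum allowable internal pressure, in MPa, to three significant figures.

p_allow = 32.7 MPa

σ_allow = 1380/3.7 = 373.0 MPa.
σ_h = pD/(2t) → p_allow = 2σ_allow t/D = 2×373.0×72.0/1640 = 32.75 MPa.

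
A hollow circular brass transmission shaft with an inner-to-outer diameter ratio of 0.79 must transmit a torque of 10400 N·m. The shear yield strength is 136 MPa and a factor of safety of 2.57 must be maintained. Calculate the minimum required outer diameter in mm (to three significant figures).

d_o = 118 mm

τ_allow = 136/2.57 = 52.92 MPa.
For a hollow shaft τ = 16T/[πd_o³(1−k⁴)] with k = 0.79, so 1−k⁴ = 0.6105.
d_o³ = 16T/[π τ_allow (1−k⁴)] = 16×1.0400×10^7/(π×52.92×0.6105) = 1.640×10^6 mm³.
d_o = 117.9 mm.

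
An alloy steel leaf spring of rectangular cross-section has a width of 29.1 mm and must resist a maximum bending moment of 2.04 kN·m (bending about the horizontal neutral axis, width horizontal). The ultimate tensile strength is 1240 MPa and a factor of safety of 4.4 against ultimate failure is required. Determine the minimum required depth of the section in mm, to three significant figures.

σ_allow = 1240/4.4 = 281.8 MPa.
For a rectangular section σ = 6M/(bh²), so h² = 6M/(b σ_allow) = 6×2040000/(29.1×281.8) = 1493 mm².
h = 38.63 mm.

h = 38.6 mm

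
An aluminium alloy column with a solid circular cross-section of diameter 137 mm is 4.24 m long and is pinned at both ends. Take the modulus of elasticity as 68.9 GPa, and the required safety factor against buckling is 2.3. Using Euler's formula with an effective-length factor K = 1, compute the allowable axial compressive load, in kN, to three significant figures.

I = πd⁴/64 = π×137⁴/64 = 1.729×10^7 mm⁴.
Effective length L_e = KL = 1×4.24 m = 4240 mm.
Euler critical load P_cr = π²EI/L_e² = π²×68900×1.729×10^7/4240² = 654100 N.
P_allow = P_cr/n = 654100/2.3 = 284400 N.

P_allow = 284 kN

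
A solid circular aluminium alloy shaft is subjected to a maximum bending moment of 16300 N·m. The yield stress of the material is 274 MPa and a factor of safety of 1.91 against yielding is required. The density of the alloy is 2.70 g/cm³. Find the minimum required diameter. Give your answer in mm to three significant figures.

σ_allow = 274/1.91 = 143.5 MPa.
For a solid circular section σ = 32M/(πd³), so d³ = 32M/(π σ_allow) = 32×1.6300×10^7/(π×143.5) = 1.157×10^6 mm³.
d = 105.0 mm.

d = 105 mm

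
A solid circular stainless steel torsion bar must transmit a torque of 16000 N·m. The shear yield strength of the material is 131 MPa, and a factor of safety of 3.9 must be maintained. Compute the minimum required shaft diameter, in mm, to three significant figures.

Allowable shear stress τ_allow = 131/3.9 = 33.59 MPa.
For a solid shaft τ = 16T/(πd³), so d³ = 16T/(π τ_allow) = 16×1.6000×10^7/(π×33.59) = 2.426×10^6 mm³.
d = (2.426×10^6)^(1/3) = 134.4 mm.

d = 134 mm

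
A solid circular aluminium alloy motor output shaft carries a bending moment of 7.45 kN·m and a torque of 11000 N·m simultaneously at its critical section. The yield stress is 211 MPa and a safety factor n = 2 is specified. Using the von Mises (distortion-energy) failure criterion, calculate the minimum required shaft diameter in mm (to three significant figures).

σ_allow = σ_y/n = 211/2 = 105.5 MPa.
For a solid shaft σ_b = 32M/(πd³) and τ = 16T/(πd³), so the von Mises stress is σ' = (16/πd³)·√(4M²+3T²).
√(4M²+3T²) = √(4×(7.450×10^6)² + 3×(1.100×10^7)²) = 2.419×10^7 N·mm.
d³ = 16×2.419×10^7/(π×105.5) = 1.168×10^6 mm³.
d = 105.3 mm.

d = 105 mm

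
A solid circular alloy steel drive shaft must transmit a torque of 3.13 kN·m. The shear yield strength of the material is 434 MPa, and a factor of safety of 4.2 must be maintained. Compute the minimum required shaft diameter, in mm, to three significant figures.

Allowable shear stress τ_allow = 434/4.2 = 103.3 MPa.
For a solid shaft τ = 16T/(πd³), so d³ = 16T/(π τ_allow) = 16×3130000/(π×103.3) = 154300 mm³.
d = (154300)^(1/3) = 53.63 mm.

d = 53.6 mm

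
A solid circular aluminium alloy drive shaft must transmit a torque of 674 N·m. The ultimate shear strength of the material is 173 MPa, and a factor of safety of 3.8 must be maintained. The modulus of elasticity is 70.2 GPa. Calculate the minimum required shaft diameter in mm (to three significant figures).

d = 42.2 mm

Allowable shear stress τ_allow = 173/3.8 = 45.53 MPa.
For a solid shaft τ = 16T/(πd³), so d³ = 16T/(π τ_allow) = 16×674000/(π×45.53) = 75400 mm³.
d = (75400)^(1/3) = 42.25 mm.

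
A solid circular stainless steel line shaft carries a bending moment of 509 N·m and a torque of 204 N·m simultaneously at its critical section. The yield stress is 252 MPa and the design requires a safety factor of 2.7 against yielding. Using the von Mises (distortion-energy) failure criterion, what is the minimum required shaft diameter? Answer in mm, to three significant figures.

σ_allow = σ_y/n = 252/2.7 = 93.33 MPa.
For a solid shaft σ_b = 32M/(πd³) and τ = 16T/(πd³), so the von Mises stress is σ' = (16/πd³)·√(4M²+3T²).
√(4M²+3T²) = √(4×(509000)² + 3×(204000)²) = 1.078×10^6 N·mm.
d³ = 16×1.078×10^6/(π×93.33) = 58800 mm³.
d = 38.89 mm.

d = 38.9 mm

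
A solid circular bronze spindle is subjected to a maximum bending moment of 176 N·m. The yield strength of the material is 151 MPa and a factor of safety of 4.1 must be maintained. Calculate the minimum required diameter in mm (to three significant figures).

σ_allow = 151/4.1 = 36.83 MPa.
For a solid circular section σ = 32M/(πd³), so d³ = 32M/(π σ_allow) = 32×176000/(π×36.83) = 48680 mm³.
d = 36.51 mm.

d = 36.5 mm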